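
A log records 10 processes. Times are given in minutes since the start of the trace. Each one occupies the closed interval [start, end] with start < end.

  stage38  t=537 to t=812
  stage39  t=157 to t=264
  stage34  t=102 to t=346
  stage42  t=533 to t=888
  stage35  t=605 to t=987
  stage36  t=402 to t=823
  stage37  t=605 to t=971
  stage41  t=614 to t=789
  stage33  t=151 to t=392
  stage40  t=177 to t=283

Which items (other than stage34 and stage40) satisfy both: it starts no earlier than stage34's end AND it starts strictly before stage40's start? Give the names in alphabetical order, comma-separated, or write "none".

Conditions: its start is no earlier than stage34's end (X.start >= t=346) AND its start is strictly before stage40's start (X.start < t=177).
stage33: start t=151 >= t=346? ✗; start t=151 < t=177? ✓ → no.
stage35: start t=605 >= t=346? ✓; start t=605 < t=177? ✗ → no.
stage36: start t=402 >= t=346? ✓; start t=402 < t=177? ✗ → no.
stage37: start t=605 >= t=346? ✓; start t=605 < t=177? ✗ → no.
stage38: start t=537 >= t=346? ✓; start t=537 < t=177? ✗ → no.
stage39: start t=157 >= t=346? ✗; start t=157 < t=177? ✓ → no.
stage41: start t=614 >= t=346? ✓; start t=614 < t=177? ✗ → no.
stage42: start t=533 >= t=346? ✓; start t=533 < t=177? ✗ → no.
Result: none.

none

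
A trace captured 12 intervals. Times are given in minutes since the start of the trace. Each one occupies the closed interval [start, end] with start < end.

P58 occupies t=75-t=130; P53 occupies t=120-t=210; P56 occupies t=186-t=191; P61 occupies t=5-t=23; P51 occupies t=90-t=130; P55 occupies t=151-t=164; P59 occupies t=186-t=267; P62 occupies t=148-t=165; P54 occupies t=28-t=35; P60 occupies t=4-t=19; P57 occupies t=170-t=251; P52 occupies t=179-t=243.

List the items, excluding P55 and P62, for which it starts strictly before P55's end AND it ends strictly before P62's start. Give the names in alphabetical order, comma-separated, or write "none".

Conditions: its start is strictly before P55's end (X.start < t=164) AND its end is strictly before P62's start (X.end < t=148).
P51: start t=90 < t=164? ✓; end t=130 < t=148? ✓ → yes.
P52: start t=179 < t=164? ✗; end t=243 < t=148? ✗ → no.
P53: start t=120 < t=164? ✓; end t=210 < t=148? ✗ → no.
P54: start t=28 < t=164? ✓; end t=35 < t=148? ✓ → yes.
P56: start t=186 < t=164? ✗; end t=191 < t=148? ✗ → no.
P57: start t=170 < t=164? ✗; end t=251 < t=148? ✗ → no.
P58: start t=75 < t=164? ✓; end t=130 < t=148? ✓ → yes.
P59: start t=186 < t=164? ✗; end t=267 < t=148? ✗ → no.
P60: start t=4 < t=164? ✓; end t=19 < t=148? ✓ → yes.
P61: start t=5 < t=164? ✓; end t=23 < t=148? ✓ → yes.
Result: P51, P54, P58, P60, P61.

P51, P54, P58, P60, P61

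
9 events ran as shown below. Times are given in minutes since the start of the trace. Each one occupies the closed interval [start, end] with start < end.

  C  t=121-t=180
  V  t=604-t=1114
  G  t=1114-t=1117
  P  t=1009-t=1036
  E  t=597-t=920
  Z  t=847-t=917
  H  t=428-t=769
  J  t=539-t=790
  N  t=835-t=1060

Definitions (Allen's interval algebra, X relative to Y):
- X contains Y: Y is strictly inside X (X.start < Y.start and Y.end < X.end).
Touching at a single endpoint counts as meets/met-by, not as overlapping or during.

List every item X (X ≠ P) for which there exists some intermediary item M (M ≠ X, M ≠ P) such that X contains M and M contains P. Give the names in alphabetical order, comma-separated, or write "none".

V

Target P = [t=1009, t=1036].
Intermediaries M with M contains P: N, V.
Via N — items with X contains N: V.
Via V — items with X contains V: none.
Union: V.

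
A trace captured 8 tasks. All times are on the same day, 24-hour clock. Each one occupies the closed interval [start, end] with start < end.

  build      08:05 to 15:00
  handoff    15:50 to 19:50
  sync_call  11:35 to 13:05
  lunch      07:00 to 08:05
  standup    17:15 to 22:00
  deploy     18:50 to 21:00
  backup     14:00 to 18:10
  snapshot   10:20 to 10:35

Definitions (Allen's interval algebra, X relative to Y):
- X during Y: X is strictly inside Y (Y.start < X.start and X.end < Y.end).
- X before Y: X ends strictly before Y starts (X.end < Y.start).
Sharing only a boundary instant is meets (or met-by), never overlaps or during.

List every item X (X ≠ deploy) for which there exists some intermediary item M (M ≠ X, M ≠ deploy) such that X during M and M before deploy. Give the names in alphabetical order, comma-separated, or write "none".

snapshot, sync_call

Target deploy = [18:50, 21:00].
Intermediaries M with M before deploy: backup, build, lunch, snapshot, sync_call.
Via backup — items with X during backup: none.
Via build — items with X during build: snapshot, sync_call.
Via lunch — items with X during lunch: none.
Via snapshot — items with X during snapshot: none.
Via sync_call — items with X during sync_call: none.
Union: snapshot, sync_call.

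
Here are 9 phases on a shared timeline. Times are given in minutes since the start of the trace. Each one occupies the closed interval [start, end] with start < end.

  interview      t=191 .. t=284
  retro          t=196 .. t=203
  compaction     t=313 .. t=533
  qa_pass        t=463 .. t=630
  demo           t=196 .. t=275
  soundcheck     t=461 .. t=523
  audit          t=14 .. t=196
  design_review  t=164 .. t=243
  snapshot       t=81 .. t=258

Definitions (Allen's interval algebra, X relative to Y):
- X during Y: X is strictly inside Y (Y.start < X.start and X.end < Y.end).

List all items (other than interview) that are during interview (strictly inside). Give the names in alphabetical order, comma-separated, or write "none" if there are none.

Target interview = [t=191, t=284].
audit [t=14, t=196] → overlaps → no.
compaction [t=313, t=533] → after → no.
demo [t=196, t=275] → during → yes.
design_review [t=164, t=243] → overlaps → no.
qa_pass [t=463, t=630] → after → no.
retro [t=196, t=203] → during → yes.
snapshot [t=81, t=258] → overlaps → no.
soundcheck [t=461, t=523] → after → no.
Result: demo, retro.

demo, retro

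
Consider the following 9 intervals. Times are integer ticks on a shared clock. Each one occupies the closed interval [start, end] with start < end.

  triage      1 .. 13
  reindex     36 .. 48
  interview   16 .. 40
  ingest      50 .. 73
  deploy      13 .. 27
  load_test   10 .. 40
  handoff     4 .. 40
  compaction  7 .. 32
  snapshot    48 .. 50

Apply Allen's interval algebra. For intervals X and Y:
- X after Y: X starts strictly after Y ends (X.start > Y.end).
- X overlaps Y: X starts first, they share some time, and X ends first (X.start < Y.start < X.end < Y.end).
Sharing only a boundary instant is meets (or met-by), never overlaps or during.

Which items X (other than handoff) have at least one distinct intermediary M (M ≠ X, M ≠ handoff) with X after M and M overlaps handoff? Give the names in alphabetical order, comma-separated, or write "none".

Target handoff = [4, 40].
Intermediaries M with M overlaps handoff: triage.
Via triage — items with X after triage: ingest, interview, reindex, snapshot.
Union: ingest, interview, reindex, snapshot.

ingest, interview, reindex, snapshot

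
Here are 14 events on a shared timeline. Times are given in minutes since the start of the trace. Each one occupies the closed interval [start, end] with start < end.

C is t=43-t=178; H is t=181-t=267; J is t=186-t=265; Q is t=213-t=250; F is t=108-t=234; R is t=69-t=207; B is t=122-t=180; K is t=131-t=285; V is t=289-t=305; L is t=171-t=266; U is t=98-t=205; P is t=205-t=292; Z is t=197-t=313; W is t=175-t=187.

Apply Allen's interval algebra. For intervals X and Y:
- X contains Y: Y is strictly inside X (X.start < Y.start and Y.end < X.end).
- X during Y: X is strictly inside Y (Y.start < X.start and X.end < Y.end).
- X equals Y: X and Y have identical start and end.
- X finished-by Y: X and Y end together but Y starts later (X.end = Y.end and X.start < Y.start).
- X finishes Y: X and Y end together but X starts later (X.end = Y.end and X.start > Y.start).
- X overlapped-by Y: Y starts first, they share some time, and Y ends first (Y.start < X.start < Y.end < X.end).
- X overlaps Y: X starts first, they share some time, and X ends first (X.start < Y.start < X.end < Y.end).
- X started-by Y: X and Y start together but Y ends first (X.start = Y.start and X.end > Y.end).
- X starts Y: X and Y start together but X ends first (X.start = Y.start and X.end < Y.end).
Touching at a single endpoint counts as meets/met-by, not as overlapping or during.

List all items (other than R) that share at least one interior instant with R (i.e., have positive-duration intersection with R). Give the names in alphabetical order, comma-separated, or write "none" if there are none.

Target R = [t=69, t=207].
B [t=122, t=180] → during → yes.
C [t=43, t=178] → overlaps → yes.
F [t=108, t=234] → overlapped-by → yes.
H [t=181, t=267] → overlapped-by → yes.
J [t=186, t=265] → overlapped-by → yes.
K [t=131, t=285] → overlapped-by → yes.
L [t=171, t=266] → overlapped-by → yes.
P [t=205, t=292] → overlapped-by → yes.
Q [t=213, t=250] → after → no.
U [t=98, t=205] → during → yes.
V [t=289, t=305] → after → no.
W [t=175, t=187] → during → yes.
Z [t=197, t=313] → overlapped-by → yes.
Result: B, C, F, H, J, K, L, P, U, W, Z.

B, C, F, H, J, K, L, P, U, W, Z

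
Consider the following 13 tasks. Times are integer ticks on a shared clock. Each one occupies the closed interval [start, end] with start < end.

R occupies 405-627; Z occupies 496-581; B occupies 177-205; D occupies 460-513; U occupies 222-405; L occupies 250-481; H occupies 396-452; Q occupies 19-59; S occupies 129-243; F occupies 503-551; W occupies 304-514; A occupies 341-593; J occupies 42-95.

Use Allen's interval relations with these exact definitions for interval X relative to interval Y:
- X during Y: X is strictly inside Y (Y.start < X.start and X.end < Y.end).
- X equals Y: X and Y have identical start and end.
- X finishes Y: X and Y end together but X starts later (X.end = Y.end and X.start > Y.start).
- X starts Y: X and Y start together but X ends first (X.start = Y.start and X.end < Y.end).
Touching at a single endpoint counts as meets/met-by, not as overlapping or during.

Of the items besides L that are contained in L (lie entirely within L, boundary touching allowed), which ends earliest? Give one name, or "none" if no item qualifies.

Target L = [250, 481].
A [341, 593] → overlapped-by → excluded.
B [177, 205] → before → excluded.
D [460, 513] → overlapped-by → excluded.
F [503, 551] → after → excluded.
H [396, 452] → during → candidate.
J [42, 95] → before → excluded.
Q [19, 59] → before → excluded.
R [405, 627] → overlapped-by → excluded.
S [129, 243] → before → excluded.
U [222, 405] → overlaps → excluded.
W [304, 514] → overlapped-by → excluded.
Z [496, 581] → after → excluded.
Among candidates, earliest end is 452 → H.

H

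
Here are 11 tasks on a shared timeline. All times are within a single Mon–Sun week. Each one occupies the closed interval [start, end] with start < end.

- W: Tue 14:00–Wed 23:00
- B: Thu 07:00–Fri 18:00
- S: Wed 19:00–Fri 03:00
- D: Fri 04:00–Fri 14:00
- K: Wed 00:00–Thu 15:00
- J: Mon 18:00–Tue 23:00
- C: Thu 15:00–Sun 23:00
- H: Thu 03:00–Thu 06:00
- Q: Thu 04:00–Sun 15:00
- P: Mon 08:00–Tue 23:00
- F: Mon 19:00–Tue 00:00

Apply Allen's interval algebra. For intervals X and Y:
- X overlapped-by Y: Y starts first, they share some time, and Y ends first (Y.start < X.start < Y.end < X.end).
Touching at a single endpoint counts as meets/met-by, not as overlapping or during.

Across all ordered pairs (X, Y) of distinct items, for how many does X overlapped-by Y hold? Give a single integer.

13

Checking all 110 ordered pairs for relation 'overlapped-by'; matching pairs in alphabetical order:
(B, K): B overlapped-by K ✓
(B, S): B overlapped-by S ✓
(C, B): C overlapped-by B ✓
(C, Q): C overlapped-by Q ✓
(C, S): C overlapped-by S ✓
(K, W): K overlapped-by W ✓
(Q, H): Q overlapped-by H ✓
(Q, K): Q overlapped-by K ✓
(Q, S): Q overlapped-by S ✓
(S, K): S overlapped-by K ✓
(S, W): S overlapped-by W ✓
(W, J): W overlapped-by J ✓
(W, P): W overlapped-by P ✓
Count: 13.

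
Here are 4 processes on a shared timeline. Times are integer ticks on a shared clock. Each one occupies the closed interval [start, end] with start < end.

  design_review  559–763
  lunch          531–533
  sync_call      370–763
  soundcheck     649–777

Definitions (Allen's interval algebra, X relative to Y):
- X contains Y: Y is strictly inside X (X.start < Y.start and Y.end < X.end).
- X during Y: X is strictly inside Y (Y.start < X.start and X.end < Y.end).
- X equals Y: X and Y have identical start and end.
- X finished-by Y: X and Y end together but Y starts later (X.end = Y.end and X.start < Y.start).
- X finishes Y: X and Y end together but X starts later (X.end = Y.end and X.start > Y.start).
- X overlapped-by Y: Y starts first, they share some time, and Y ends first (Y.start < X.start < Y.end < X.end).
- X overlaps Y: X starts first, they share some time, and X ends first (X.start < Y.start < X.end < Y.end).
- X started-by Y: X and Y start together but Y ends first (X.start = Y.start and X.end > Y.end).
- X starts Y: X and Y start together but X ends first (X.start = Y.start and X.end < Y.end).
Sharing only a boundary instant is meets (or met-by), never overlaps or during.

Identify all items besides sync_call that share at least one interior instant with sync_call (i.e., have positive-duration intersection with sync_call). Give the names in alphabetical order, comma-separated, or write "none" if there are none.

design_review, lunch, soundcheck

Target sync_call = [370, 763].
design_review [559, 763] → finishes → yes.
lunch [531, 533] → during → yes.
soundcheck [649, 777] → overlapped-by → yes.
Result: design_review, lunch, soundcheck.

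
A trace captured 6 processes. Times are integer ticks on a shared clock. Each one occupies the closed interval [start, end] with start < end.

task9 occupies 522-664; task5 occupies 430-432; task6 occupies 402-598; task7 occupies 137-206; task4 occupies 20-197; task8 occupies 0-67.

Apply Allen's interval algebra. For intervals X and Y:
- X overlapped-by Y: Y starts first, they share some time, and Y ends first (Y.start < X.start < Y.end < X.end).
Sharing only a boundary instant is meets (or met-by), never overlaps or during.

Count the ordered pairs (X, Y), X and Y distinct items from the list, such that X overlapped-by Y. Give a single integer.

Checking all 30 ordered pairs for relation 'overlapped-by'; matching pairs in alphabetical order:
(task4, task8): task4 overlapped-by task8 ✓
(task7, task4): task7 overlapped-by task4 ✓
(task9, task6): task9 overlapped-by task6 ✓
Count: 3.

3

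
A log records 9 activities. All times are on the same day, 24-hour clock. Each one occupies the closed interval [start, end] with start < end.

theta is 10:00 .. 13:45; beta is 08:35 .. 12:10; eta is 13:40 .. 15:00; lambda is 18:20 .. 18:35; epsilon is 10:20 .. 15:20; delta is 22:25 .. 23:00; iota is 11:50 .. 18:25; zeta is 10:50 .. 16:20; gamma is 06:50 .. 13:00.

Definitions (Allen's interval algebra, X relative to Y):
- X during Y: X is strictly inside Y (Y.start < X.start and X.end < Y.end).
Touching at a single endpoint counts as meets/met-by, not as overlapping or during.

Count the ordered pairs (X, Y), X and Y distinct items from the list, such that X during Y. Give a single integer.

Checking all 72 ordered pairs for relation 'during'; matching pairs in alphabetical order:
(beta, gamma): beta during gamma ✓
(eta, epsilon): eta during epsilon ✓
(eta, iota): eta during iota ✓
(eta, zeta): eta during zeta ✓
Count: 4.

4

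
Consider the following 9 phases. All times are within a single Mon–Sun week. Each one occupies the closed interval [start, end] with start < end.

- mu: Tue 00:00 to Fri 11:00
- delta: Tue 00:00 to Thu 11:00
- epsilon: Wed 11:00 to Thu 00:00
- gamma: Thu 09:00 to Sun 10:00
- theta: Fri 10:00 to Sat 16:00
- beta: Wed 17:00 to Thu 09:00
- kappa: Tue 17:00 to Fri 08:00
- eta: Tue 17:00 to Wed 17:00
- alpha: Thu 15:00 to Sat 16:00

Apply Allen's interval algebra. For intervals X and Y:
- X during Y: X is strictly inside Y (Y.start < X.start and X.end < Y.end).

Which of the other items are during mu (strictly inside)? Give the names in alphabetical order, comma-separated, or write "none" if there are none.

beta, epsilon, eta, kappa

Target mu = [Tue 00:00, Fri 11:00].
alpha [Thu 15:00, Sat 16:00] → overlapped-by → no.
beta [Wed 17:00, Thu 09:00] → during → yes.
delta [Tue 00:00, Thu 11:00] → starts → no.
epsilon [Wed 11:00, Thu 00:00] → during → yes.
eta [Tue 17:00, Wed 17:00] → during → yes.
gamma [Thu 09:00, Sun 10:00] → overlapped-by → no.
kappa [Tue 17:00, Fri 08:00] → during → yes.
theta [Fri 10:00, Sat 16:00] → overlapped-by → no.
Result: beta, epsilon, eta, kappa.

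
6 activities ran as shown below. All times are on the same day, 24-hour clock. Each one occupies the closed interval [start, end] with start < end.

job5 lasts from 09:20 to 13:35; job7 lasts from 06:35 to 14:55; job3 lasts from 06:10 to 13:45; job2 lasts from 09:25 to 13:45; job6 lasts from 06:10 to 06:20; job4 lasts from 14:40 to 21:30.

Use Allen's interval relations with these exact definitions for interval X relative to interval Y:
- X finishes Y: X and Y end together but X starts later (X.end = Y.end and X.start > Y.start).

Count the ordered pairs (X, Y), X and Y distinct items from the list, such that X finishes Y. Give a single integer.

1

Checking all 30 ordered pairs for relation 'finishes'; matching pairs in alphabetical order:
(job2, job3): job2 finishes job3 ✓
Count: 1.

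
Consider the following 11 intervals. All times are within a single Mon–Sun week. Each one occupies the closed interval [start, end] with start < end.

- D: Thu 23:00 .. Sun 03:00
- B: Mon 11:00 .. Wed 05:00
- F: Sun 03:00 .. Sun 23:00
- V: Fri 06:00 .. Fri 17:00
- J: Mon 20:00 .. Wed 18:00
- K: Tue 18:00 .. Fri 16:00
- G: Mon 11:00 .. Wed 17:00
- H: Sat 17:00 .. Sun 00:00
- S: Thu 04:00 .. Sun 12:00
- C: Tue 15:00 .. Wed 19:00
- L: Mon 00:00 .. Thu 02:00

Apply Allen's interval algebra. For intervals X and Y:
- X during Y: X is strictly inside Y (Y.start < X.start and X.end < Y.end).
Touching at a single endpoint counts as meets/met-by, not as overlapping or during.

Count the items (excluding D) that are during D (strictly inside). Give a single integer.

Target D = [Thu 23:00, Sun 03:00].
B [Mon 11:00, Wed 05:00] → before → no.
C [Tue 15:00, Wed 19:00] → before → no.
F [Sun 03:00, Sun 23:00] → met-by → no.
G [Mon 11:00, Wed 17:00] → before → no.
H [Sat 17:00, Sun 00:00] → during → counts.
J [Mon 20:00, Wed 18:00] → before → no.
K [Tue 18:00, Fri 16:00] → overlaps → no.
L [Mon 00:00, Thu 02:00] → before → no.
S [Thu 04:00, Sun 12:00] → contains → no.
V [Fri 06:00, Fri 17:00] → during → counts.
Total: 2.

2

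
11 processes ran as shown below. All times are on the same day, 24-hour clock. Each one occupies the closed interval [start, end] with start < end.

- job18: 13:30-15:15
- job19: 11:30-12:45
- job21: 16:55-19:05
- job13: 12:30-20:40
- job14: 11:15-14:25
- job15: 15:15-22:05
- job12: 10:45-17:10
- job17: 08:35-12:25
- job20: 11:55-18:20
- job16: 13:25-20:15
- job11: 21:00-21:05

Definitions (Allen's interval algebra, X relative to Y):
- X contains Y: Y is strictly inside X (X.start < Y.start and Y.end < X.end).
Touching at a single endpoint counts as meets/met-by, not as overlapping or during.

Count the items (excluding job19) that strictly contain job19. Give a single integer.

Target job19 = [11:30, 12:45].
job11 [21:00, 21:05] → after → no.
job12 [10:45, 17:10] → contains → counts.
job13 [12:30, 20:40] → overlapped-by → no.
job14 [11:15, 14:25] → contains → counts.
job15 [15:15, 22:05] → after → no.
job16 [13:25, 20:15] → after → no.
job17 [08:35, 12:25] → overlaps → no.
job18 [13:30, 15:15] → after → no.
job20 [11:55, 18:20] → overlapped-by → no.
job21 [16:55, 19:05] → after → no.
Total: 2.

2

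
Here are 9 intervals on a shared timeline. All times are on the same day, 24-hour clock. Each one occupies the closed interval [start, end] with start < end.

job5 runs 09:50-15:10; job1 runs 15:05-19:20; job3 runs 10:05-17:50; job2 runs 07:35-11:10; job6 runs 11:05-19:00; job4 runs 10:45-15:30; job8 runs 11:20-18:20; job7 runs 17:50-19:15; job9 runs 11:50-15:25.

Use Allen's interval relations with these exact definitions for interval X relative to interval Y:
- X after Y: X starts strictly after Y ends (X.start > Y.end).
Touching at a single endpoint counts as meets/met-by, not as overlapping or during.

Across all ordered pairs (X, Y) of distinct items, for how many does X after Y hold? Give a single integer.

Checking all 72 ordered pairs for relation 'after'; matching pairs in alphabetical order:
(job1, job2): job1 after job2 ✓
(job7, job2): job7 after job2 ✓
(job7, job4): job7 after job4 ✓
(job7, job5): job7 after job5 ✓
(job7, job9): job7 after job9 ✓
(job8, job2): job8 after job2 ✓
(job9, job2): job9 after job2 ✓
Count: 7.

7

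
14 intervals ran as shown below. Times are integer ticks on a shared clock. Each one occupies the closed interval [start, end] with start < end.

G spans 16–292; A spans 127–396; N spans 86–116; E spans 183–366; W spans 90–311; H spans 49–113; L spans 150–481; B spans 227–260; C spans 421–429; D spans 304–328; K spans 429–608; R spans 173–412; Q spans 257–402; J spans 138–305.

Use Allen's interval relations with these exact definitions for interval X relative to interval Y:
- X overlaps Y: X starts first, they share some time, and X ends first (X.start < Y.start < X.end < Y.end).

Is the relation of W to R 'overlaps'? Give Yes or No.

Yes

W = [90, 311], R = [173, 412].
Actual relation of W to R: overlaps.
Asked whether 'overlaps' holds → Yes.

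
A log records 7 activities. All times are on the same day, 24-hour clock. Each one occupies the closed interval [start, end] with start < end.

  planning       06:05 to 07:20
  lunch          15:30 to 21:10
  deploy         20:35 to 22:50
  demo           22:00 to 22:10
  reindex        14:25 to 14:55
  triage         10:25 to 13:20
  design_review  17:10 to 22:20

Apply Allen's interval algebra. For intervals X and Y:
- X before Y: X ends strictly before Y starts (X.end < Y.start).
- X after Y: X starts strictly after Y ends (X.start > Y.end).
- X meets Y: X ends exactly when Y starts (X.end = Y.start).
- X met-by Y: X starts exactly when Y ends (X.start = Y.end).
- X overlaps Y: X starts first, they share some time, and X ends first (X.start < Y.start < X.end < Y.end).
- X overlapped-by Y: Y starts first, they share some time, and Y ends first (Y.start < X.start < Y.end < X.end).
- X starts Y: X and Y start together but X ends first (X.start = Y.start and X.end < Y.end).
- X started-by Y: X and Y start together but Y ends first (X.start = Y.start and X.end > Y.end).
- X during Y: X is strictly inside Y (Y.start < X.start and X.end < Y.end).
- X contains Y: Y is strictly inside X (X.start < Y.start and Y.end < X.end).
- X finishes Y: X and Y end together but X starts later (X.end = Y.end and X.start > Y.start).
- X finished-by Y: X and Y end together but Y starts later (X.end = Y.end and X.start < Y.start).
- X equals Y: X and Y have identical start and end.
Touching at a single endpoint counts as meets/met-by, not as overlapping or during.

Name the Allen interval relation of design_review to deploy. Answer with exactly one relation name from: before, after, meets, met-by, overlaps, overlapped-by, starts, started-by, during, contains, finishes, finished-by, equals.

design_review = [17:10, 22:20]; deploy = [20:35, 22:50].
Compare endpoints: design_review.start < deploy.start, design_review.start < deploy.end, design_review.end > deploy.start, design_review.end < deploy.end.
That pattern is 'overlaps'.

overlaps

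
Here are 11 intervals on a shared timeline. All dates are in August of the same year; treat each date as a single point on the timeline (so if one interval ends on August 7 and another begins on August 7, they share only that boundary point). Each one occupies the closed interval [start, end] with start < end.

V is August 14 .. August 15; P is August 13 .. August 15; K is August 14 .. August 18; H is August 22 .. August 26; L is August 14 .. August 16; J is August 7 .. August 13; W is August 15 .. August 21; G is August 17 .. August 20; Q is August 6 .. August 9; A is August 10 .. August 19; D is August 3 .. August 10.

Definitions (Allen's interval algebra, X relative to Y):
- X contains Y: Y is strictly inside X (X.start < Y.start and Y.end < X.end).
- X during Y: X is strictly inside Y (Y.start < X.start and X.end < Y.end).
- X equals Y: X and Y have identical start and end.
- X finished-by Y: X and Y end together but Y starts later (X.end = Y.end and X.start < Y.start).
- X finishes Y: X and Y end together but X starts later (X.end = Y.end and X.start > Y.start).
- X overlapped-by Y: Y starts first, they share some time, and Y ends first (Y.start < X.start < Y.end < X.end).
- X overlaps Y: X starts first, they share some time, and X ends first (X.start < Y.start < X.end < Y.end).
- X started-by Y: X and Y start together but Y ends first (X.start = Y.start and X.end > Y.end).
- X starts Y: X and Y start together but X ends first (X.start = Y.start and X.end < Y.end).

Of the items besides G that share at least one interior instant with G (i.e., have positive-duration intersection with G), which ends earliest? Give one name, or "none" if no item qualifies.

Target G = [August 17, August 20].
A [August 10, August 19] → overlaps → candidate.
D [August 3, August 10] → before → excluded.
H [August 22, August 26] → after → excluded.
J [August 7, August 13] → before → excluded.
K [August 14, August 18] → overlaps → candidate.
L [August 14, August 16] → before → excluded.
P [August 13, August 15] → before → excluded.
Q [August 6, August 9] → before → excluded.
V [August 14, August 15] → before → excluded.
W [August 15, August 21] → contains → candidate.
Among candidates, earliest end is August 18 → K.

K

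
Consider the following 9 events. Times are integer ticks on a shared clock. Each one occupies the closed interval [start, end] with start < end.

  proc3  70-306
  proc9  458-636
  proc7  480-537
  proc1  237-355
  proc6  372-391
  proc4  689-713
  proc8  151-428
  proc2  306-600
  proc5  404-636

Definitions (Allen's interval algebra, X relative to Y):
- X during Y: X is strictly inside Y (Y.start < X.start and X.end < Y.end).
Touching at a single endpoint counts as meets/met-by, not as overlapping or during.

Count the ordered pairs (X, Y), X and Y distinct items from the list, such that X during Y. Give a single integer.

Checking all 72 ordered pairs for relation 'during'; matching pairs in alphabetical order:
(proc1, proc8): proc1 during proc8 ✓
(proc6, proc2): proc6 during proc2 ✓
(proc6, proc8): proc6 during proc8 ✓
(proc7, proc2): proc7 during proc2 ✓
(proc7, proc5): proc7 during proc5 ✓
(proc7, proc9): proc7 during proc9 ✓
Count: 6.

6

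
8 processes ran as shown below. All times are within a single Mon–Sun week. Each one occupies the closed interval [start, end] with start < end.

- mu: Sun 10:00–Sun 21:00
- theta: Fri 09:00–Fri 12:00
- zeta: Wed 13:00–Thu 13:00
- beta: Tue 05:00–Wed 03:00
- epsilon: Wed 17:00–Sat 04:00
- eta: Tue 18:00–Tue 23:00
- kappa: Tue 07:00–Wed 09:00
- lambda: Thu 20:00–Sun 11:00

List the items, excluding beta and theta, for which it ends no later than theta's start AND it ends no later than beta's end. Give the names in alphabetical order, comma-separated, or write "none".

eta

Conditions: its end is no later than theta's start (X.end <= Fri 09:00) AND its end is no later than beta's end (X.end <= Wed 03:00).
epsilon: end Sat 04:00 <= Fri 09:00? ✗; end Sat 04:00 <= Wed 03:00? ✗ → no.
eta: end Tue 23:00 <= Fri 09:00? ✓; end Tue 23:00 <= Wed 03:00? ✓ → yes.
kappa: end Wed 09:00 <= Fri 09:00? ✓; end Wed 09:00 <= Wed 03:00? ✗ → no.
lambda: end Sun 11:00 <= Fri 09:00? ✗; end Sun 11:00 <= Wed 03:00? ✗ → no.
mu: end Sun 21:00 <= Fri 09:00? ✗; end Sun 21:00 <= Wed 03:00? ✗ → no.
zeta: end Thu 13:00 <= Fri 09:00? ✓; end Thu 13:00 <= Wed 03:00? ✗ → no.
Result: eta.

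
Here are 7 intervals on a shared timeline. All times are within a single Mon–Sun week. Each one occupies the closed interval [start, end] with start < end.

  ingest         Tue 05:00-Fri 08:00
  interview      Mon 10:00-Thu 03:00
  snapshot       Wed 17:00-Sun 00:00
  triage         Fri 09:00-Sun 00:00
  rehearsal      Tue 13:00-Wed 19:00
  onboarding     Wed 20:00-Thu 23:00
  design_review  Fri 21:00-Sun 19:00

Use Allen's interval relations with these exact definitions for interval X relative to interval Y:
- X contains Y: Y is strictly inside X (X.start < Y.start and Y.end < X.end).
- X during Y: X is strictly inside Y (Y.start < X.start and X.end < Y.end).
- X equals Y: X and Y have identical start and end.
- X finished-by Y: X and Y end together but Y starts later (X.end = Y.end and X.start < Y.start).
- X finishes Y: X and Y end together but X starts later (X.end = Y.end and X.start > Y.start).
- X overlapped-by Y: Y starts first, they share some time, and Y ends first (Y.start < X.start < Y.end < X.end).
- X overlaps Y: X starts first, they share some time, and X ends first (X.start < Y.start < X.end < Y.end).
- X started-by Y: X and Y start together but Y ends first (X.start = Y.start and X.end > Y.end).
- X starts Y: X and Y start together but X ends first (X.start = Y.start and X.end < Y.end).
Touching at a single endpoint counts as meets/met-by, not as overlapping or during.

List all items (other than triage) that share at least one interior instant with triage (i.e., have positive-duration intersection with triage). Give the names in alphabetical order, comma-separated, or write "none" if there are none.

Target triage = [Fri 09:00, Sun 00:00].
design_review [Fri 21:00, Sun 19:00] → overlapped-by → yes.
ingest [Tue 05:00, Fri 08:00] → before → no.
interview [Mon 10:00, Thu 03:00] → before → no.
onboarding [Wed 20:00, Thu 23:00] → before → no.
rehearsal [Tue 13:00, Wed 19:00] → before → no.
snapshot [Wed 17:00, Sun 00:00] → finished-by → yes.
Result: design_review, snapshot.

design_review, snapshot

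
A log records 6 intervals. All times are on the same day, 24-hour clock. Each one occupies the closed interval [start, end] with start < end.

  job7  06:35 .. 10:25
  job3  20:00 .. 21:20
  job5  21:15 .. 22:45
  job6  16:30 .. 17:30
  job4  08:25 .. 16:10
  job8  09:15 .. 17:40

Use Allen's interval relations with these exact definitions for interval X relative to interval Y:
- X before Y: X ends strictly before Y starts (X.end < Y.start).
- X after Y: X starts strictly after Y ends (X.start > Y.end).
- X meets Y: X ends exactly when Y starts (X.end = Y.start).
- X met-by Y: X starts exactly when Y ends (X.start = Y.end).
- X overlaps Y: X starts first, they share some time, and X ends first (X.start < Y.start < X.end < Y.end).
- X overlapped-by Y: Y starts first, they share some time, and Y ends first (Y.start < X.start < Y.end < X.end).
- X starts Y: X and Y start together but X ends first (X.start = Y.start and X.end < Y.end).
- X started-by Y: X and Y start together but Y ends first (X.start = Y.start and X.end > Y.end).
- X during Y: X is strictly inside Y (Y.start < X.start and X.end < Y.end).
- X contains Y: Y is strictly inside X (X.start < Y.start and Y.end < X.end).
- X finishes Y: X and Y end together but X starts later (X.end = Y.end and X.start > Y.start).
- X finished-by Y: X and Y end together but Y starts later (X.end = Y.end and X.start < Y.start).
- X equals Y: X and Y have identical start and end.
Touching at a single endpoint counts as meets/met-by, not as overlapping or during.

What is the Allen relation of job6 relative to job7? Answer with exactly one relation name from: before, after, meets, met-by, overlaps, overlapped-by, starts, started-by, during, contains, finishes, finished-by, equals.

job6 = [16:30, 17:30]; job7 = [06:35, 10:25].
Compare endpoints: job6.start > job7.start, job6.start > job7.end, job6.end > job7.start, job6.end > job7.end.
That pattern is 'after'.

after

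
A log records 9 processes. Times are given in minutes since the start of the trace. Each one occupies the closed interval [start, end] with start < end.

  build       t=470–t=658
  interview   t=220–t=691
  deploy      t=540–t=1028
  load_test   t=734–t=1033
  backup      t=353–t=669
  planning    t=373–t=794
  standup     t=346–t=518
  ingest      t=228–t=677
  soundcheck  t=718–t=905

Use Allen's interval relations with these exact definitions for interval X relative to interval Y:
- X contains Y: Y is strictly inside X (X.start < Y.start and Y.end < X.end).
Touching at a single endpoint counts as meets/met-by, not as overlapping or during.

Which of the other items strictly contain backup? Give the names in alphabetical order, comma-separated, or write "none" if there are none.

ingest, interview

Target backup = [t=353, t=669].
build [t=470, t=658] → during → no.
deploy [t=540, t=1028] → overlapped-by → no.
ingest [t=228, t=677] → contains → yes.
interview [t=220, t=691] → contains → yes.
load_test [t=734, t=1033] → after → no.
planning [t=373, t=794] → overlapped-by → no.
soundcheck [t=718, t=905] → after → no.
standup [t=346, t=518] → overlaps → no.
Result: ingest, interview.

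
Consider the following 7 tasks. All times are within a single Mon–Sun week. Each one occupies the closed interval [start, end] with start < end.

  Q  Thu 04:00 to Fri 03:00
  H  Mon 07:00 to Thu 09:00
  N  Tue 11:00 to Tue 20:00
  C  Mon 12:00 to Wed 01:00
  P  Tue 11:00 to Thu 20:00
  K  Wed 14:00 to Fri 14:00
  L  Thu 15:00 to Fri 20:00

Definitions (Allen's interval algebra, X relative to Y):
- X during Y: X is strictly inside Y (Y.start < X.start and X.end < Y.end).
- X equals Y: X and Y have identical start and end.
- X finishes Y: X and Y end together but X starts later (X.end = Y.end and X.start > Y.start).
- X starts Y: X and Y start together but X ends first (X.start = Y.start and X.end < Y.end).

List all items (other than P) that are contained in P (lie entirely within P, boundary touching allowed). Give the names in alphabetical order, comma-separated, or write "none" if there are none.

Target P = [Tue 11:00, Thu 20:00].
C [Mon 12:00, Wed 01:00] → overlaps → no.
H [Mon 07:00, Thu 09:00] → overlaps → no.
K [Wed 14:00, Fri 14:00] → overlapped-by → no.
L [Thu 15:00, Fri 20:00] → overlapped-by → no.
N [Tue 11:00, Tue 20:00] → starts → yes.
Q [Thu 04:00, Fri 03:00] → overlapped-by → no.
Result: N.

N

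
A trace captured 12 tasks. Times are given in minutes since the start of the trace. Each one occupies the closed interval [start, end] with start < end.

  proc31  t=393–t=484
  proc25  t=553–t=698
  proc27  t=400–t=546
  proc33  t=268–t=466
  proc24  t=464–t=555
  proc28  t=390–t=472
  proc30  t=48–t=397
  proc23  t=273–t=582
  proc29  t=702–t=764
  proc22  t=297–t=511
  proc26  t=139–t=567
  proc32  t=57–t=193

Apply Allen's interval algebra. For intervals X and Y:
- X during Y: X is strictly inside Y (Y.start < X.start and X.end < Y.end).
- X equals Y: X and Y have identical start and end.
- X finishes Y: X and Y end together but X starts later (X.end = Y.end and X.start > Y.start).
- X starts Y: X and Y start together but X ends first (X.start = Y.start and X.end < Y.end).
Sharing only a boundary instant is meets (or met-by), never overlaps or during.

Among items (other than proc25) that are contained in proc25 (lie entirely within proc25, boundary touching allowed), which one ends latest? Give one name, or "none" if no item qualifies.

none

Target proc25 = [t=553, t=698].
proc22 [t=297, t=511] → before → excluded.
proc23 [t=273, t=582] → overlaps → excluded.
proc24 [t=464, t=555] → overlaps → excluded.
proc26 [t=139, t=567] → overlaps → excluded.
proc27 [t=400, t=546] → before → excluded.
proc28 [t=390, t=472] → before → excluded.
proc29 [t=702, t=764] → after → excluded.
proc30 [t=48, t=397] → before → excluded.
proc31 [t=393, t=484] → before → excluded.
proc32 [t=57, t=193] → before → excluded.
proc33 [t=268, t=466] → before → excluded.
No candidates → none.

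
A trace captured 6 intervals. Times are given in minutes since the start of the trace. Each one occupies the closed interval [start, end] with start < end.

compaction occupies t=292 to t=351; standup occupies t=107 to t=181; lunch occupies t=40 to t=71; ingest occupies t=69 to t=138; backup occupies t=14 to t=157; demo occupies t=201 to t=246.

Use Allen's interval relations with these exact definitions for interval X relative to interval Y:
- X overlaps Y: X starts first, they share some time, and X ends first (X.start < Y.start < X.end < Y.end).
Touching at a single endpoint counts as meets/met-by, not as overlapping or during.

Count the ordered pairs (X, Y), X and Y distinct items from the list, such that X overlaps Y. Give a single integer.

3

Checking all 30 ordered pairs for relation 'overlaps'; matching pairs in alphabetical order:
(backup, standup): backup overlaps standup ✓
(ingest, standup): ingest overlaps standup ✓
(lunch, ingest): lunch overlaps ingest ✓
Count: 3.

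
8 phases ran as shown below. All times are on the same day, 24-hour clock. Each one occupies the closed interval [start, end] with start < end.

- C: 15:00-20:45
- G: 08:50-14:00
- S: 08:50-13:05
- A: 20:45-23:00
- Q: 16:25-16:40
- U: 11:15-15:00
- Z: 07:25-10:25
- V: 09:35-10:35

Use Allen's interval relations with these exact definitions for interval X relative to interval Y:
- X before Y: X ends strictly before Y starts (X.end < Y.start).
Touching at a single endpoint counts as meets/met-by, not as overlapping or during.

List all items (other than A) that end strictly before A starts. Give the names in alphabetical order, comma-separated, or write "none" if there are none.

G, Q, S, U, V, Z

Target A = [20:45, 23:00].
C [15:00, 20:45] → meets → no.
G [08:50, 14:00] → before → yes.
Q [16:25, 16:40] → before → yes.
S [08:50, 13:05] → before → yes.
U [11:15, 15:00] → before → yes.
V [09:35, 10:35] → before → yes.
Z [07:25, 10:25] → before → yes.
Result: G, Q, S, U, V, Z.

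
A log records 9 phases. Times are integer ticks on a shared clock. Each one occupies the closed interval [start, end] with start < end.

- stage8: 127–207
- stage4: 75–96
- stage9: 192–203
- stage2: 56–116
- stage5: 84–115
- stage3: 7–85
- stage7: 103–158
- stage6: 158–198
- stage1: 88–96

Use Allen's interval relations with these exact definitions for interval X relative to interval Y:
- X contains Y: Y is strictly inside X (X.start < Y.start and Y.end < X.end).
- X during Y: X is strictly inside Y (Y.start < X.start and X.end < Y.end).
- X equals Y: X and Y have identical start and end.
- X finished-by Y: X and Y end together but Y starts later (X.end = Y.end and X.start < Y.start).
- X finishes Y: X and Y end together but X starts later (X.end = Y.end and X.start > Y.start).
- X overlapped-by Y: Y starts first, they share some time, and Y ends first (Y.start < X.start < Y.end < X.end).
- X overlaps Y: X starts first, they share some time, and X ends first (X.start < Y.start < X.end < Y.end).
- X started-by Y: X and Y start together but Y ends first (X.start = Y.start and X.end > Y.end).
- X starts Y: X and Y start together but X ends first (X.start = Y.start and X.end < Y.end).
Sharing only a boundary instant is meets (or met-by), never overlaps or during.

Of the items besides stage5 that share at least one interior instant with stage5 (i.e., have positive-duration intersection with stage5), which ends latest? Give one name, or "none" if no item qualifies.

Target stage5 = [84, 115].
stage1 [88, 96] → during → candidate.
stage2 [56, 116] → contains → candidate.
stage3 [7, 85] → overlaps → candidate.
stage4 [75, 96] → overlaps → candidate.
stage6 [158, 198] → after → excluded.
stage7 [103, 158] → overlapped-by → candidate.
stage8 [127, 207] → after → excluded.
stage9 [192, 203] → after → excluded.
Among candidates, latest end is 158 → stage7.

stage7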